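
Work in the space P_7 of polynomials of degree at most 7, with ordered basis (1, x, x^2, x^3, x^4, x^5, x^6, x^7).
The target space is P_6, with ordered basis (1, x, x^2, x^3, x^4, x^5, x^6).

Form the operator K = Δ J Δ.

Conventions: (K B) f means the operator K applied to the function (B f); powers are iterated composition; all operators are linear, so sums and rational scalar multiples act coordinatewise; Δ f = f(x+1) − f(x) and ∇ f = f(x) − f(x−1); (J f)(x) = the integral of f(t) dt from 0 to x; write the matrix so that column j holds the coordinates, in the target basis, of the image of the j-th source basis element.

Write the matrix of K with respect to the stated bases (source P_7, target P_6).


image of 1: 0
image of x: 1
image of x^2: 2x + 2
image of x^3: 3x^2 + 6x + 7/2
image of x^4: 4x^3 + 12x^2 + 14x + 6
image of x^5: 5x^4 + 20x^3 + 35x^2 + 30x + 31/3
image of x^6: 6x^5 + 30x^4 + 70x^3 + 90x^2 + 62x + 18
image of x^7: 7x^6 + 42x^5 + (245/2)x^4 + 210x^3 + 217x^2 + 126x + 127/4
each image's coordinates form column j of the matrix

the matrix is [[0, 1, 2, 7/2, 6, 31/3, 18, 127/4]; [0, 0, 2, 6, 14, 30, 62, 126]; [0, 0, 0, 3, 12, 35, 90, 217]; [0, 0, 0, 0, 4, 20, 70, 210]; [0, 0, 0, 0, 0, 5, 30, 245/2]; [0, 0, 0, 0, 0, 0, 6, 42]; [0, 0, 0, 0, 0, 0, 0, 7]] (rows listed top to bottom)


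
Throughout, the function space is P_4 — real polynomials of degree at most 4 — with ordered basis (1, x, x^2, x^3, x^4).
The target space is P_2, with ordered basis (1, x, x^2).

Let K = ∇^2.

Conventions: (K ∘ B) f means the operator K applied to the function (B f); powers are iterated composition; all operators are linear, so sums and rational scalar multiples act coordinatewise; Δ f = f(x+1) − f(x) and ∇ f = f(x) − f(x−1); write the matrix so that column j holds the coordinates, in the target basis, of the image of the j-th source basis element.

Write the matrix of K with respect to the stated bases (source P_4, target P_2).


image of 1: 0
image of x: 0
image of x^2: 2
image of x^3: 6x - 6
image of x^4: 12x^2 - 24x + 14
each image's coordinates form column j of the matrix

the matrix is [[0, 0, 2, -6, 14]; [0, 0, 0, 6, -24]; [0, 0, 0, 0, 12]] (rows listed top to bottom)


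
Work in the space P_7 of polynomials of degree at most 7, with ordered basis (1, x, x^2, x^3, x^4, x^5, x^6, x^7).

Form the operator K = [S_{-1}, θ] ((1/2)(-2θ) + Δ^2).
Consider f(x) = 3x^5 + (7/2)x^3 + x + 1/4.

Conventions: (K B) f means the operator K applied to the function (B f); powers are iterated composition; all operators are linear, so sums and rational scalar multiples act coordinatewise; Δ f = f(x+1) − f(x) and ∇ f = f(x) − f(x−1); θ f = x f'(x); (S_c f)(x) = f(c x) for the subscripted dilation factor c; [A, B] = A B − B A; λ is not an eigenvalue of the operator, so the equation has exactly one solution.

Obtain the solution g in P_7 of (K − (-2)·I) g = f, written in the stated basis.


write g with unknown coordinates in the stated basis and equate coefficients in (K − (-2)·I) g = f
solving from the highest basis element down gives g = (3/2)x^5 + (7/4)x^3 + (1/2)x + 1/8
check: K g = 0
so K g − (-2)·g = 3x^5 + (7/2)x^3 + x + 1/4 = f ✓

the image equals g(x) = (3/2)x^5 + (7/4)x^3 + (1/2)x + 1/8


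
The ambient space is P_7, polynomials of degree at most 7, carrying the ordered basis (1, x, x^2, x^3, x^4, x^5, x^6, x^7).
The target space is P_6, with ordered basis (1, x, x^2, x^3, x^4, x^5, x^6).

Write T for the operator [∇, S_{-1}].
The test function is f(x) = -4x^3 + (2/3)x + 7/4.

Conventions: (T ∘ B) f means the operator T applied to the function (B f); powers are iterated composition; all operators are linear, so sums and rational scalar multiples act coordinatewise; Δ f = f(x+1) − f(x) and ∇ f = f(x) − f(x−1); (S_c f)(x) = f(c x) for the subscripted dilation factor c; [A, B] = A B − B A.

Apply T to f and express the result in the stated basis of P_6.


S_{-1} f = 4x^3 - (2/3)x + 7/4
∇ S_{-1} f = 12x^2 - 12x + 10/3
∇ f = -12x^2 + 12x - 10/3
S_{-1} ∇ f = -12x^2 - 12x - 10/3
[∇, S_{-1}] f = 24x^2 + 20/3

g(x) = 24x^2 + 20/3


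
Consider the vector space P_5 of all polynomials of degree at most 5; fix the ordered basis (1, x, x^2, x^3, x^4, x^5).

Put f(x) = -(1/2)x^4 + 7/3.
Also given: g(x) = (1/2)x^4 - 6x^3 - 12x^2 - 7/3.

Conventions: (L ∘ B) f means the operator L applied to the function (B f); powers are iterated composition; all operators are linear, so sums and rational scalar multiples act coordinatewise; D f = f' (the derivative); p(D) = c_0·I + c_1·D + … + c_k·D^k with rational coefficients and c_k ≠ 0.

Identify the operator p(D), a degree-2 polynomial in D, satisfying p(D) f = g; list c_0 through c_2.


p(D) = -I + 3·D + 2·D^2, i.e. c_0 = -1, c_1 = 3, c_2 = 2

D^0 f = -(1/2)x^4 + 7/3
D^1 f = -2x^3
D^2 f = -6x^2
matching coefficients of g against c_0 f + c_1 Df + … from the top degree down determines the c_i
solution: c_0 = -1, c_1 = 3, c_2 = 2


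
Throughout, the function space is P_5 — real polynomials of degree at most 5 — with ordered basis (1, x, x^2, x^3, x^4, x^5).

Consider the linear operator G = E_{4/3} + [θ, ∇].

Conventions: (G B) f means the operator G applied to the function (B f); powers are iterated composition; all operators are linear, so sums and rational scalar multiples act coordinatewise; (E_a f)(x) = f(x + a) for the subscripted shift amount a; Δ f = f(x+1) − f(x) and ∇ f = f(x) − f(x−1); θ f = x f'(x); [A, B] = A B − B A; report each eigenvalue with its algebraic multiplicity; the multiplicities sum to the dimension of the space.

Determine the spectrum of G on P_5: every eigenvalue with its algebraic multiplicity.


λ = 1 (multiplicity 6)

image of 1: 1
image of x: x + 1/3
image of x^2: x^2 + (2/3)x + 34/9
image of x^3: x^3 + x^2 + (34/3)x - 17/27
image of x^4: x^4 + (4/3)x^3 + (68/3)x^2 - (68/27)x + 580/81
image of x^5: x^5 + (5/3)x^4 + (340/9)x^3 - (170/27)x^2 + (2900/81)x - 191/243
the matrix is upper triangular; its diagonal is (1, 1, 1, 1, 1, 1)
for a triangular matrix the eigenvalues are the diagonal entries, with algebraic multiplicity their repetition count


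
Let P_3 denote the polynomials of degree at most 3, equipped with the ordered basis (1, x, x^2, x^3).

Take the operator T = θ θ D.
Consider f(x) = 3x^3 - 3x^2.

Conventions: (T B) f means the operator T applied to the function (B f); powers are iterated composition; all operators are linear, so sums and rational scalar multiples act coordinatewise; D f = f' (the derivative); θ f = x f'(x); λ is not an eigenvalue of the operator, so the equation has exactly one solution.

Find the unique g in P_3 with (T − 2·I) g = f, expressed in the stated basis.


write g with unknown coordinates in the stated basis and equate coefficients in (T − 2·I) g = f
solving from the highest basis element down gives g = -(3/2)x^3 - (15/2)x^2 - (15/2)x
check: T g = -18x^2 - 15x
so T g − 2·g = 3x^3 - 3x^2 = f ✓

the result is g(x) = -(3/2)x^3 - (15/2)x^2 - (15/2)x


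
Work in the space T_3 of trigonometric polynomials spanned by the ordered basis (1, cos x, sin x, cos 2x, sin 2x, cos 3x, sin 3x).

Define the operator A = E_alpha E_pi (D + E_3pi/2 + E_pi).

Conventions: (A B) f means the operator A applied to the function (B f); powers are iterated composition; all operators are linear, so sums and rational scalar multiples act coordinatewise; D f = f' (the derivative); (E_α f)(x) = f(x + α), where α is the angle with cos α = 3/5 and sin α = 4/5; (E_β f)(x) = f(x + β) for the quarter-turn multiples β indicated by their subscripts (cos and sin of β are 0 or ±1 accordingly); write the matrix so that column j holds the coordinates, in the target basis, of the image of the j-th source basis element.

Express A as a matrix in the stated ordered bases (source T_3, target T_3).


the matrix is [[2, 0, 0, 0, 0, 0, 0]; [0, 3/5, 4/5, 0, 0, 0, 0]; [0, -4/5, 3/5, 0, 0, 0, 0]; [0, 0, 0, -48/25, -14/25, 0, 0]; [0, 0, 0, 14/25, -48/25, 0, 0]; [0, 0, 0, 0, 0, 59/125, 512/125]; [0, 0, 0, 0, 0, -512/125, 59/125]] (rows listed top to bottom)

image of 1: 2
image of cos x: (3/5)cos x - (4/5)sin x
image of sin x: (4/5)cos x + (3/5)sin x
image of cos 2x: -(48/25)cos 2x + (14/25)sin 2x
image of sin 2x: -(14/25)cos 2x - (48/25)sin 2x
image of cos 3x: (59/125)cos 3x - (512/125)sin 3x
image of sin 3x: (512/125)cos 3x + (59/125)sin 3x
each image's coordinates form column j of the matrix


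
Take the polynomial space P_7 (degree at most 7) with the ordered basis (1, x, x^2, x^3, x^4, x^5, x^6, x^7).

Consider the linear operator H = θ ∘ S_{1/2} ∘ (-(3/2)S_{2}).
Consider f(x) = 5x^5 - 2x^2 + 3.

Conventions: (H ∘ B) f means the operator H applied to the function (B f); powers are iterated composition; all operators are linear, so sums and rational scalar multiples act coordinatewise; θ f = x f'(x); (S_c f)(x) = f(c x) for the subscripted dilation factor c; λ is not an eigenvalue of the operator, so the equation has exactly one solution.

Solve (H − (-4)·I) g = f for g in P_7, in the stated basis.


write g with unknown coordinates in the stated basis and equate coefficients in (H − (-4)·I) g = f
solving from the highest basis element down gives g = -(10/7)x^5 - 2x^2 + 3/4
check: H g = (75/7)x^5 + 6x^2
so H g − (-4)·g = 5x^5 - 2x^2 + 3 = f ✓

g(x) = -(10/7)x^5 - 2x^2 + 3/4


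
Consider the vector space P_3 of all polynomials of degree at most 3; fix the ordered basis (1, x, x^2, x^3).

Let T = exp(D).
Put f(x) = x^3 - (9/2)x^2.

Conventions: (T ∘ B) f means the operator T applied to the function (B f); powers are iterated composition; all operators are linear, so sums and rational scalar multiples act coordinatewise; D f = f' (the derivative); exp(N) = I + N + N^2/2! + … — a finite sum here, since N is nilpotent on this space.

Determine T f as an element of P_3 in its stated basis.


the image equals g(x) = x^3 - (3/2)x^2 - 6x - 7/2

order-1 term: 3x^2 - 9x
order-2 term: 3x - 9/2
order-3 term: 1
the series for exp(D) f terminates at order 3
exp(D) f = x^3 - (3/2)x^2 - 6x - 7/2


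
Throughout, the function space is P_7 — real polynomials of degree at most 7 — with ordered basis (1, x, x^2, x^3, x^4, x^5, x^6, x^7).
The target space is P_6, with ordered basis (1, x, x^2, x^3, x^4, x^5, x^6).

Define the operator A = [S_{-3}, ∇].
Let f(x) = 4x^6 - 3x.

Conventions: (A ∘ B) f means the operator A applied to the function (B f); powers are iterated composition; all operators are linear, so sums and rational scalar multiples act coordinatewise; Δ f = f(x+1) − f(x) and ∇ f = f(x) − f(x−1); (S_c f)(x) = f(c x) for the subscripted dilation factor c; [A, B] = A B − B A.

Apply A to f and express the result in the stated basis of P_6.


the image equals g(x) = -23328x^5 + 38880x^4 - 60480x^3 + 43200x^2 - 17568x + 2900

∇ f = 24x^5 - 60x^4 + 80x^3 - 60x^2 + 24x - 7
S_{-3} ∇ f = -5832x^5 - 4860x^4 - 2160x^3 - 540x^2 - 72x - 7
S_{-3} f = 2916x^6 + 9x
∇ S_{-3} f = 17496x^5 - 43740x^4 + 58320x^3 - 43740x^2 + 17496x - 2907
[S_{-3}, ∇] f = -23328x^5 + 38880x^4 - 60480x^3 + 43200x^2 - 17568x + 2900


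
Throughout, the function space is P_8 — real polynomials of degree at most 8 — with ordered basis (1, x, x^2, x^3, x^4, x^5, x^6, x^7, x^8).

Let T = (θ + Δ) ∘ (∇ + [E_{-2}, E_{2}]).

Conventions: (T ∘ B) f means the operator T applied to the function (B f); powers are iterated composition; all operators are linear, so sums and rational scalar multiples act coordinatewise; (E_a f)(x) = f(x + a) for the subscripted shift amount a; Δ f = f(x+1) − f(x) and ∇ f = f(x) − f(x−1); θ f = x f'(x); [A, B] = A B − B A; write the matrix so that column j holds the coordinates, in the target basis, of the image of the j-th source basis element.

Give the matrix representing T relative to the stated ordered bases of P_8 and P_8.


image of 1: 0
image of x: 0
image of x^2: 2x + 2
image of x^3: 6x^2 + 3x
image of x^4: 12x^3 + 4x + 2
image of x^5: 20x^4 - 10x^3 + 20x^2 + 5x
image of x^6: 30x^5 - 30x^4 + 60x^3 + 6x + 2
image of x^7: 42x^6 - 63x^5 + 140x^4 - 35x^3 + 42x^2 + 7x
image of x^8: 56x^7 - 112x^6 + 280x^5 - 140x^4 + 168x^3 + 8x + 2
each image's coordinates form column j of the matrix

the matrix is [[0, 0, 2, 0, 2, 0, 2, 0, 2]; [0, 0, 2, 3, 4, 5, 6, 7, 8]; [0, 0, 0, 6, 0, 20, 0, 42, 0]; [0, 0, 0, 0, 12, -10, 60, -35, 168]; [0, 0, 0, 0, 0, 20, -30, 140, -140]; [0, 0, 0, 0, 0, 0, 30, -63, 280]; [0, 0, 0, 0, 0, 0, 0, 42, -112]; [0, 0, 0, 0, 0, 0, 0, 0, 56]; [0, 0, 0, 0, 0, 0, 0, 0, 0]] (rows listed top to bottom)


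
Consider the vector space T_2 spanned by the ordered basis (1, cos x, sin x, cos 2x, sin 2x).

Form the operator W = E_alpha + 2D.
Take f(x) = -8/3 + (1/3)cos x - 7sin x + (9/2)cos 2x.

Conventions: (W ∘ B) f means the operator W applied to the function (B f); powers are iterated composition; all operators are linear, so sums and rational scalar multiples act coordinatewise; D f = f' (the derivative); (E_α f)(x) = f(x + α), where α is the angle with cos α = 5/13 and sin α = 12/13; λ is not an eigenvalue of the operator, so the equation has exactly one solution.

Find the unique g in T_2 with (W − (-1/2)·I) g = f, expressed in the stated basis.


g(x) = -16/9 + (3238/1455)cos x - (814/1455)sin x - (621/15025)cos 2x + (14328/15025)sin 2x

write g with unknown coordinates in the stated basis and equate coefficients in (W − (-1/2)·I) g = f
solving from the highest basis element down gives g = -16/9 + (3238/1455)cos x - (814/1455)sin x - (621/15025)cos 2x + (14328/15025)sin 2x
check: W g = -16/9 - (378/485)cos x - (9778/1455)sin x + (67923/15025)cos 2x - (7164/15025)sin 2x
so W g − (-1/2)·g = -8/3 + (1/3)cos x - 7sin x + (9/2)cos 2x = f ✓


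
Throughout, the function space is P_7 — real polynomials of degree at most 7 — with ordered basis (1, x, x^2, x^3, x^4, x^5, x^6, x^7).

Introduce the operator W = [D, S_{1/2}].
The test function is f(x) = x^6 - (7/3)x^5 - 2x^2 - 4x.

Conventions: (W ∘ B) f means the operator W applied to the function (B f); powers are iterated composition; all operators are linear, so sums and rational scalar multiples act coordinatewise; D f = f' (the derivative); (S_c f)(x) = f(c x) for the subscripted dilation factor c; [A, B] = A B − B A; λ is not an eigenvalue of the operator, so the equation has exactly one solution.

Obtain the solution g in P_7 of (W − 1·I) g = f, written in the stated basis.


the result is g(x) = -x^6 + (233/96)x^5 - (1165/3072)x^4 + (1165/12288)x^3 + (64371/32768)x^2 + (197773/65536)x - 197773/131072

write g with unknown coordinates in the stated basis and equate coefficients in (W − 1·I) g = f
solving from the highest basis element down gives g = -x^6 + (233/96)x^5 - (1165/3072)x^4 + (1165/12288)x^3 + (64371/32768)x^2 + (197773/65536)x - 197773/131072
check: W g = (3/32)x^5 - (1165/3072)x^4 + (1165/12288)x^3 - (1165/32768)x^2 - (64371/65536)x - 197773/131072
so W g − 1·g = x^6 - (7/3)x^5 - 2x^2 - 4x = f ✓


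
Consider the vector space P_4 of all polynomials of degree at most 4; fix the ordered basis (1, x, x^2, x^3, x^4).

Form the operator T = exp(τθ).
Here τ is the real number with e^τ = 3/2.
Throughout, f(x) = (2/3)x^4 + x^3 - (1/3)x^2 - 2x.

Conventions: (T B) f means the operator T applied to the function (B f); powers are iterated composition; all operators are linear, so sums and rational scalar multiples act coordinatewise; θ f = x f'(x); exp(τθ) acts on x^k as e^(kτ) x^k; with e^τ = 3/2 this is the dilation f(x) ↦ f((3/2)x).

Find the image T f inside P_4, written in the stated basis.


the result is g(x) = (27/8)x^4 + (27/8)x^3 - (3/4)x^2 - 3x

exp(τθ) x^k = e^(kτ) x^k; with e^τ = 3/2 this sends x^k to (3/2)^k x^k
x ↦ 3/2 x
x^2 ↦ 9/4 x^2
x^3 ↦ 27/8 x^3
x^4 ↦ 81/16 x^4
applying this coordinatewise to f: exp(τθ) f = (27/8)x^4 + (27/8)x^3 - (3/4)x^2 - 3x


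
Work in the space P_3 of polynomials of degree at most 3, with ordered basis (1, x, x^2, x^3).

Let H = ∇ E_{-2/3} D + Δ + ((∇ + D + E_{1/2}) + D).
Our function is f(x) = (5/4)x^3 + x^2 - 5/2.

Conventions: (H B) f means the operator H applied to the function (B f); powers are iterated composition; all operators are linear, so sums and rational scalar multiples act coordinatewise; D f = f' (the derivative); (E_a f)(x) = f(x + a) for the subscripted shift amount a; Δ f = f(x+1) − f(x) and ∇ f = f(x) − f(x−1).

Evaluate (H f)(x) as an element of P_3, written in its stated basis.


D f = (15/4)x^2 + 2x
E_{-2/3} D f = (15/4)x^2 - 3x + 1/3
∇ E_{-2/3} D f = (15/2)x - 27/4
Δ f = (15/4)x^2 + (23/4)x + 9/4
∇ f = (15/4)x^2 - (7/4)x + 1/4
D f = (15/4)x^2 + 2x
E_{1/2} f = (5/4)x^3 + (23/8)x^2 + (31/16)x - 67/32
(∇ + D + E_{1/2}) f = (5/4)x^3 + (83/8)x^2 + (35/16)x - 59/32
D f = (15/4)x^2 + 2x
((∇ + D + E_{1/2}) + D) f = (5/4)x^3 + (113/8)x^2 + (67/16)x - 59/32
(∇ E_{-2/3} D + Δ + ((∇ + D + E_{1/2}) + D)) f = (5/4)x^3 + (143/8)x^2 + (279/16)x - 203/32

g(x) = (5/4)x^3 + (143/8)x^2 + (279/16)x - 203/32


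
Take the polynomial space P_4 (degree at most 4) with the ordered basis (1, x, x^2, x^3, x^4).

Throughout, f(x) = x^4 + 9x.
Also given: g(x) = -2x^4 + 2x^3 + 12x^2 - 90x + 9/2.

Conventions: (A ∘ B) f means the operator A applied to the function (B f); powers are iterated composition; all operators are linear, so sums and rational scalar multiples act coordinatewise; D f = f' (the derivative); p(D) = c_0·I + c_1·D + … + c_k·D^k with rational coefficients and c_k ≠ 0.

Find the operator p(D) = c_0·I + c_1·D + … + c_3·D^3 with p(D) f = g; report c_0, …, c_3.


D^0 f = x^4 + 9x
D^1 f = 4x^3 + 9
D^2 f = 12x^2
D^3 f = 24x
matching coefficients of g against c_0 f + c_1 Df + … from the top degree down determines the c_i
solution: c_0 = -2, c_1 = 1/2, c_2 = 1, c_3 = -3

c_0 = -2, c_1 = 1/2, c_2 = 1, c_3 = -3


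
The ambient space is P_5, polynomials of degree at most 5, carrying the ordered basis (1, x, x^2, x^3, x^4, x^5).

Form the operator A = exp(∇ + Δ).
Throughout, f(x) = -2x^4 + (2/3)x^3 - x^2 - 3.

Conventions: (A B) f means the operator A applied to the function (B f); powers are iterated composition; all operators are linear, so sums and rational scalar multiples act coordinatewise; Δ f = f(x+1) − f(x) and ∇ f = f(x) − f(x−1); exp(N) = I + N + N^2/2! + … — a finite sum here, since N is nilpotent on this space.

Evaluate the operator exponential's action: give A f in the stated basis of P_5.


order-1 term: -16x^3 + 4x^2 - 20x + 4/3
order-2 term: -48x^2 + 8x - 36
order-3 term: -64x + 16/3
order-4 term: -32
the series for exp(∇ + Δ) f terminates at order 4
exp(∇ + Δ) f = -2x^4 - (46/3)x^3 - 45x^2 - 76x - 193/3

the result is g(x) = -2x^4 - (46/3)x^3 - 45x^2 - 76x - 193/3


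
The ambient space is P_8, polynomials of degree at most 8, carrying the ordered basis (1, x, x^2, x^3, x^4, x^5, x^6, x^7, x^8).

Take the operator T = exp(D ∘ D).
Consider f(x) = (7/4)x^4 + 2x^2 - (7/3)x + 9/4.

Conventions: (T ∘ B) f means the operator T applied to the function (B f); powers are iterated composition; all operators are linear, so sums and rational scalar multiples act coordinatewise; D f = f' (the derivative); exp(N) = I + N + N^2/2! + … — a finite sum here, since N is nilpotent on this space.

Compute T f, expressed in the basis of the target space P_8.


the result is g(x) = (7/4)x^4 + 23x^2 - (7/3)x + 109/4

order-1 term: 21x^2 + 4
order-2 term: 21
the series for exp(D ∘ D) f terminates at order 2
exp(D ∘ D) f = (7/4)x^4 + 23x^2 - (7/3)x + 109/4


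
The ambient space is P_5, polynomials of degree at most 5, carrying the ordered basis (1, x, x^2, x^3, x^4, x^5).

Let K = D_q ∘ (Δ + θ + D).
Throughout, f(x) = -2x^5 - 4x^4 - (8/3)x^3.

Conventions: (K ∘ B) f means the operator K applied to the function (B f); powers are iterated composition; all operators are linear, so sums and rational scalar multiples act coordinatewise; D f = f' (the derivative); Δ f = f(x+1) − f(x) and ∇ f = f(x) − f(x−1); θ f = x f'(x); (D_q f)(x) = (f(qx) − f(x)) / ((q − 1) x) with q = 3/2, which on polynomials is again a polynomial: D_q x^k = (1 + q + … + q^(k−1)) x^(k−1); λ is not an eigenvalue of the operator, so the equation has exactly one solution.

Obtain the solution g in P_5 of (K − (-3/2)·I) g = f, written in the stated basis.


write g with unknown coordinates in the stated basis and equate coefficients in (K − (-3/2)·I) g = f
solving from the highest basis element down gives g = -(4/3)x^5 + (1007/18)x^4 - (61651/54)x^3 + (340955/36)x^2 - (372425/18)x - 83914/9
check: K g = -(1055/12)x^4 + (61555/36)x^3 - (340955/24)x^2 + (372425/12)x + 41957/3
so K g − (-3/2)·g = -2x^5 - 4x^4 - (8/3)x^3 = f ✓

g(x) = -(4/3)x^5 + (1007/18)x^4 - (61651/54)x^3 + (340955/36)x^2 - (372425/18)x - 83914/9


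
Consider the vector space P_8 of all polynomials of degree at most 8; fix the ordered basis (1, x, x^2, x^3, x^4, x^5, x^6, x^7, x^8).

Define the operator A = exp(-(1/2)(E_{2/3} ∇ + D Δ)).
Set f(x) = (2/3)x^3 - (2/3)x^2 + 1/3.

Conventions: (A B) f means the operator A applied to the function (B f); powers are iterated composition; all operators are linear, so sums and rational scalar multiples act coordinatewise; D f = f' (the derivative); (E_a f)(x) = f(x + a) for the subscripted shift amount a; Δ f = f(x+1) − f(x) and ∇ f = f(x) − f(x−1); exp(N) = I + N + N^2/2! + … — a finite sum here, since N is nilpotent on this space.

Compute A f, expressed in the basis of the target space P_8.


order-1 term: -x^2 - (5/3)x - 1/3
order-2 term: (1/2)x + 1
order-3 term: -1/12
the series for exp(-(1/2)(E_{2/3} ∇ + D Δ)) f terminates at order 3
exp(-(1/2)(E_{2/3} ∇ + D Δ)) f = (2/3)x^3 - (5/3)x^2 - (7/6)x + 11/12

the image equals g(x) = (2/3)x^3 - (5/3)x^2 - (7/6)x + 11/12


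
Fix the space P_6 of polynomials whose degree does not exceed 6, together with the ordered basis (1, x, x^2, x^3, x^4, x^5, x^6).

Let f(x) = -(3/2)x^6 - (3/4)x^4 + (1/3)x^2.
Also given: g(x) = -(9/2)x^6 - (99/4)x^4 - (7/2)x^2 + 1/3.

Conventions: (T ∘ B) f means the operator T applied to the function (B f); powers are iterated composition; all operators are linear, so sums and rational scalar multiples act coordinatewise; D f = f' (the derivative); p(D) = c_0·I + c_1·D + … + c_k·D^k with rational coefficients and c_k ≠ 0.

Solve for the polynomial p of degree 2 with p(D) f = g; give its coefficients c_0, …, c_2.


p(D) = 3·I + (1/2)·D^2, i.e. c_0 = 3, c_1 = 0, c_2 = 1/2

D^0 f = -(3/2)x^6 - (3/4)x^4 + (1/3)x^2
D^1 f = -9x^5 - 3x^3 + (2/3)x
D^2 f = -45x^4 - 9x^2 + 2/3
matching coefficients of g against c_0 f + c_1 Df + … from the top degree down determines the c_i
solution: c_0 = 3, c_1 = 0, c_2 = 1/2


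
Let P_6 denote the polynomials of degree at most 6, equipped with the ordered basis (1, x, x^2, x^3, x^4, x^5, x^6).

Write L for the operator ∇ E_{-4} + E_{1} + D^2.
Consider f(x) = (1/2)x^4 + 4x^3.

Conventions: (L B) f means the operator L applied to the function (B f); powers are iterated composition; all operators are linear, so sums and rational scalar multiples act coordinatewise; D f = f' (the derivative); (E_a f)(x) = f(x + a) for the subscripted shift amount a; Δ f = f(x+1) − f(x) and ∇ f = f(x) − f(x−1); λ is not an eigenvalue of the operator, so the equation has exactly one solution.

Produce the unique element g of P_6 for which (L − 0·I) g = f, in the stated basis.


write g with unknown coordinates in the stated basis and equate coefficients in (L − 0·I) g = f
solving from the highest basis element down gives g = (1/2)x^4 + 18x^2 - 196x + 684
check: L g = (1/2)x^4 + 4x^3
so L g − 0·g = (1/2)x^4 + 4x^3 = f ✓

the image equals g(x) = (1/2)x^4 + 18x^2 - 196x + 684


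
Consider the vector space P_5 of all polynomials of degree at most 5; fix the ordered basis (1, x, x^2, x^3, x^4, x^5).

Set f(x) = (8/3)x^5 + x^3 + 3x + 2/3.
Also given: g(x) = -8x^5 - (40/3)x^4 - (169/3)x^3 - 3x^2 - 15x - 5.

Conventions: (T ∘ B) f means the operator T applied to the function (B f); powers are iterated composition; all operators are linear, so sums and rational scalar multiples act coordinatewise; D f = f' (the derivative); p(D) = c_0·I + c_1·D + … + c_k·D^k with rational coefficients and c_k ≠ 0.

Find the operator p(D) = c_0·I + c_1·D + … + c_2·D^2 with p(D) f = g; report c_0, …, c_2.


D^0 f = (8/3)x^5 + x^3 + 3x + 2/3
D^1 f = (40/3)x^4 + 3x^2 + 3
D^2 f = (160/3)x^3 + 6x
matching coefficients of g against c_0 f + c_1 Df + … from the top degree down determines the c_i
solution: c_0 = -3, c_1 = -1, c_2 = -1

p(D) = -3·I − D − D^2, i.e. c_0 = -3, c_1 = -1, c_2 = -1


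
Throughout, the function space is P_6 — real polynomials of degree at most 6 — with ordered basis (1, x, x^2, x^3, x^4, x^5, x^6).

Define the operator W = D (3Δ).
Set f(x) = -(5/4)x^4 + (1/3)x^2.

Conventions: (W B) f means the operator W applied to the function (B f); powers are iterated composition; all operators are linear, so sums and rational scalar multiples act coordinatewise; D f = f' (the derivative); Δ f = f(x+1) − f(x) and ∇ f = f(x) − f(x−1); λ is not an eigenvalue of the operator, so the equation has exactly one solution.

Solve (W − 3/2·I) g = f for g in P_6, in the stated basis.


g(x) = (5/6)x^4 + (178/9)x^2 + 20x + 772/9

write g with unknown coordinates in the stated basis and equate coefficients in (W − 3/2·I) g = f
solving from the highest basis element down gives g = (5/6)x^4 + (178/9)x^2 + 20x + 772/9
check: W g = 30x^2 + 30x + 386/3
so W g − 3/2·g = -(5/4)x^4 + (1/3)x^2 = f ✓


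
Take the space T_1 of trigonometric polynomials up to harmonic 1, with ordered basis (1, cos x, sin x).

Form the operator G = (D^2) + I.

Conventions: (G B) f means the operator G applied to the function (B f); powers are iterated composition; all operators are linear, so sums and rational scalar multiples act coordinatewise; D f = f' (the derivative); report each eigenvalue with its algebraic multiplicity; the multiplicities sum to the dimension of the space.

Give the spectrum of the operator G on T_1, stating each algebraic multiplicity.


image of 1: 1
image of cos x: 0
image of sin x: 0
the matrix is diagonal; its diagonal is (1, 0, 0)
for a triangular matrix the eigenvalues are the diagonal entries, with algebraic multiplicity their repetition count

λ = 0 (multiplicity 2), λ = 1 (multiplicity 1)


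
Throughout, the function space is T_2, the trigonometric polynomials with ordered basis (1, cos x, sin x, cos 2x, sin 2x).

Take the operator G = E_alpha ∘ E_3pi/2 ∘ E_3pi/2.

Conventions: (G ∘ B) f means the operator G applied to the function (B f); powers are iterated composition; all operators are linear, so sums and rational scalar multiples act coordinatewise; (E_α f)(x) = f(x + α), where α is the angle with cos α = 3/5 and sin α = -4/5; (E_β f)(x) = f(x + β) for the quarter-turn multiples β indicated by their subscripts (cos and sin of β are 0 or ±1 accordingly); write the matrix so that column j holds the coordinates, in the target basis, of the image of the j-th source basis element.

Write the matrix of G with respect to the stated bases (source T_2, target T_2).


the matrix is [[1, 0, 0, 0, 0]; [0, -3/5, 4/5, 0, 0]; [0, -4/5, -3/5, 0, 0]; [0, 0, 0, -7/25, -24/25]; [0, 0, 0, 24/25, -7/25]] (rows listed top to bottom)

image of 1: 1
image of cos x: -(3/5)cos x - (4/5)sin x
image of sin x: (4/5)cos x - (3/5)sin x
image of cos 2x: -(7/25)cos 2x + (24/25)sin 2x
image of sin 2x: -(24/25)cos 2x - (7/25)sin 2x
each image's coordinates form column j of the matrix


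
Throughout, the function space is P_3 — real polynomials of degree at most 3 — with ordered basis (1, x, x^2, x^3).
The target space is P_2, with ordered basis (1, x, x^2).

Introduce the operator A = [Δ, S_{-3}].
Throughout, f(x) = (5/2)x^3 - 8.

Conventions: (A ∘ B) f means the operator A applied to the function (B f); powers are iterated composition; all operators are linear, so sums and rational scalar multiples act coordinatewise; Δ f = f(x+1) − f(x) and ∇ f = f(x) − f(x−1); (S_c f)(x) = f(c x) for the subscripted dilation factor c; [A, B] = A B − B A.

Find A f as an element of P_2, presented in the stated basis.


the result is g(x) = -270x^2 - 180x - 70

S_{-3} f = -(135/2)x^3 - 8
Δ S_{-3} f = -(405/2)x^2 - (405/2)x - 135/2
Δ f = (15/2)x^2 + (15/2)x + 5/2
S_{-3} Δ f = (135/2)x^2 - (45/2)x + 5/2
[Δ, S_{-3}] f = -270x^2 - 180x - 70


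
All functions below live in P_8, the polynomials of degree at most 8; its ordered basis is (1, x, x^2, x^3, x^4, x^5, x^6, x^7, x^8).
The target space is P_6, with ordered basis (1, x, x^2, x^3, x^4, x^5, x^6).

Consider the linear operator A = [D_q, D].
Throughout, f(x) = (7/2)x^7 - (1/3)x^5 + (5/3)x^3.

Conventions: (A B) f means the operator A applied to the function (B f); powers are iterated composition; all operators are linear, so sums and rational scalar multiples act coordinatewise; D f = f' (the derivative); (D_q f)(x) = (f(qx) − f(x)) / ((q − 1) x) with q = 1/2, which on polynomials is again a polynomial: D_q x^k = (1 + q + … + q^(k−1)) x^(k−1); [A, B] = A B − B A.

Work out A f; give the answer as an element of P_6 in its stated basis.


the image equals g(x) = (105/16)x^5 - (13/24)x^3 + (5/3)x

D f = (49/2)x^6 - (5/3)x^4 + 5x^2
D_q D f = (3087/64)x^5 - (25/8)x^3 + (15/2)x
D_q f = (889/128)x^6 - (31/48)x^4 + (35/12)x^2
D D_q f = (2667/64)x^5 - (31/12)x^3 + (35/6)x
[D_q, D] f = (105/16)x^5 - (13/24)x^3 + (5/3)x


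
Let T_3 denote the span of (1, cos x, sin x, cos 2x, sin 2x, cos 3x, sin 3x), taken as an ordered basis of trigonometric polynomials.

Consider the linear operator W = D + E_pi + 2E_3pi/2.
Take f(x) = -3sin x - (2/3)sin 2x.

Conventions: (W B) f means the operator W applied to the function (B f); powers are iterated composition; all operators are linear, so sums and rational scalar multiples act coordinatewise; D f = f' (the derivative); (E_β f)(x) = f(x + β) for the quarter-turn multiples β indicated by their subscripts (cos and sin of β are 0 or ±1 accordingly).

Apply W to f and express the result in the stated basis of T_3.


D f = -3cos x - (4/3)cos 2x
E_pi f = 3sin x - (2/3)sin 2x
E_3pi/2 f = 3cos x + (2/3)sin 2x
(2E_3pi/2) f = 6cos x + (4/3)sin 2x
(D + E_pi + 2E_3pi/2) f = 3cos x + 3sin x - (4/3)cos 2x + (2/3)sin 2x

the image equals g(x) = 3cos x + 3sin x - (4/3)cos 2x + (2/3)sin 2x


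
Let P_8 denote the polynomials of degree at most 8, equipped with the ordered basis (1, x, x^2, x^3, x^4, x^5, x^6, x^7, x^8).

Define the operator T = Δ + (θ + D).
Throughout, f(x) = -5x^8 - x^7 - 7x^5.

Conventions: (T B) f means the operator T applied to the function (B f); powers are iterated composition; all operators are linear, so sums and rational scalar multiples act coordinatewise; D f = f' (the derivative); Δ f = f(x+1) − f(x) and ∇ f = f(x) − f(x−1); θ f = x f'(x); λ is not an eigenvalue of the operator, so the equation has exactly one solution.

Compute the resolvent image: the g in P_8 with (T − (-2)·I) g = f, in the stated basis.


the image equals g(x) = -(1/2)x^8 + (7/9)x^7 + (7/18)x^6 + (35/108)x^4 - (259/135)x^3 + (7/20)x^2 - (97/405)x + 214/405

write g with unknown coordinates in the stated basis and equate coefficients in (T − (-2)·I) g = f
solving from the highest basis element down gives g = -(1/2)x^8 + (7/9)x^7 + (7/18)x^6 + (35/108)x^4 - (259/135)x^3 + (7/20)x^2 - (97/405)x + 214/405
check: T g = -4x^8 - (23/9)x^7 - (7/9)x^6 - 7x^5 - (35/54)x^4 + (518/135)x^3 - (7/10)x^2 + (194/405)x - 428/405
so T g − (-2)·g = -5x^8 - x^7 - 7x^5 = f ✓


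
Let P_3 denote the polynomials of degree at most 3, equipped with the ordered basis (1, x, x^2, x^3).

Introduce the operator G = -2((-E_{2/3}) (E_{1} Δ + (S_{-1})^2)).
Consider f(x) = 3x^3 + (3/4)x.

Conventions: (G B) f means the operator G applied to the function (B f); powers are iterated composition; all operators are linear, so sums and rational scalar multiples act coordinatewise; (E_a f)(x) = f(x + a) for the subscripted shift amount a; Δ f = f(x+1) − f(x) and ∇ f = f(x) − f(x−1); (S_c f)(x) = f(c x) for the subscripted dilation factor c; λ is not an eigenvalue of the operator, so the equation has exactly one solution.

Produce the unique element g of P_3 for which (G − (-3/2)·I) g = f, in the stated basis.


write g with unknown coordinates in the stated basis and equate coefficients in (G − (-3/2)·I) g = f
solving from the highest basis element down gives g = (6/7)x^3 - (120/49)x^2 - (1469/686)x + 33710/21609
check: G g = (12/7)x^3 + (180/49)x^2 + (1359/343)x - 16855/7203
so G g − (-3/2)·g = 3x^3 + (3/4)x = f ✓

the image equals g(x) = (6/7)x^3 - (120/49)x^2 - (1469/686)x + 33710/21609


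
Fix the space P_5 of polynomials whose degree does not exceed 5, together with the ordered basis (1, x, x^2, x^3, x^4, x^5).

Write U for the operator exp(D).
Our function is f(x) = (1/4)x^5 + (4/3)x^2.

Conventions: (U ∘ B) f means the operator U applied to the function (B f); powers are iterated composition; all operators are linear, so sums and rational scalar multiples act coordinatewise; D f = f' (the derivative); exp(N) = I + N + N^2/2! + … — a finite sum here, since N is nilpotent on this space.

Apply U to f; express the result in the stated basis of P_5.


order-1 term: (5/4)x^4 + (8/3)x
order-2 term: (5/2)x^3 + 4/3
order-3 term: (5/2)x^2
order-4 term: (5/4)x
order-5 term: 1/4
the series for exp(D) f terminates at order 5
exp(D) f = (1/4)x^5 + (5/4)x^4 + (5/2)x^3 + (23/6)x^2 + (47/12)x + 19/12

the image equals g(x) = (1/4)x^5 + (5/4)x^4 + (5/2)x^3 + (23/6)x^2 + (47/12)x + 19/12


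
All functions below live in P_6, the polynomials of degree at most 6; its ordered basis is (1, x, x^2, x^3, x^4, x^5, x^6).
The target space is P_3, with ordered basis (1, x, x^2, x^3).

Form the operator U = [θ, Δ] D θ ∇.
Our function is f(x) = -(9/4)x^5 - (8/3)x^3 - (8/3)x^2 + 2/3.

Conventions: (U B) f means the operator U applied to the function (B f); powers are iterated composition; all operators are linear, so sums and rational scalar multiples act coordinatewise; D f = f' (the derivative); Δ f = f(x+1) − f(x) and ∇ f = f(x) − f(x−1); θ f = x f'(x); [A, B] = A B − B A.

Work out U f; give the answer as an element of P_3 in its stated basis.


the image equals g(x) = 540x^2 + 675x + 257

∇ f = -(45/4)x^4 + (45/2)x^3 - (61/2)x^2 + (167/12)x - 9/4
θ ∇ f = -45x^4 + (135/2)x^3 - 61x^2 + (167/12)x
D θ ∇ f = -180x^3 + (405/2)x^2 - 122x + 167/12
Δ (D θ ∇) f = -540x^2 - 135x - 199/2
θ Δ (D θ ∇) f = -1080x^2 - 135x
θ (D θ ∇) f = -540x^3 + 405x^2 - 122x
Δ θ (D θ ∇) f = -1620x^2 - 810x - 257
[θ, Δ] (D θ ∇) f = 540x^2 + 675x + 257


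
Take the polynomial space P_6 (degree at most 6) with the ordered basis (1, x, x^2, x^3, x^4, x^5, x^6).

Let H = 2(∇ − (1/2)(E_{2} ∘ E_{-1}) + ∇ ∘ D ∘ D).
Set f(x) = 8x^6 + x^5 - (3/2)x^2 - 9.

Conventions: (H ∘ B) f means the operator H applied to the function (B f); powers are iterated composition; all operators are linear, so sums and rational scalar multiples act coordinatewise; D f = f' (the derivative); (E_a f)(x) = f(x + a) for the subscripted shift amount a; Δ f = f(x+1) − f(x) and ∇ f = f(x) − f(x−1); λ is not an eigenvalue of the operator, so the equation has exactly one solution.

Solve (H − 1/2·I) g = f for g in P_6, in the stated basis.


g(x) = -(16/3)x^6 - 22x^5 + (260/3)x^4 - (760/3)x^3 - (6037/3)x^2 + (8840/3)x + 16760/9

write g with unknown coordinates in the stated basis and equate coefficients in (H − 1/2·I) g = f
solving from the highest basis element down gives g = -(16/3)x^6 - 22x^5 + (260/3)x^4 - (760/3)x^3 - (6037/3)x^2 + (8840/3)x + 16760/9
check: H g = (16/3)x^6 - 10x^5 + (130/3)x^4 - (380/3)x^3 - (3023/3)x^2 + (4420/3)x + 8299/9
so H g − 1/2·g = 8x^6 + x^5 - (3/2)x^2 - 9 = f ✓


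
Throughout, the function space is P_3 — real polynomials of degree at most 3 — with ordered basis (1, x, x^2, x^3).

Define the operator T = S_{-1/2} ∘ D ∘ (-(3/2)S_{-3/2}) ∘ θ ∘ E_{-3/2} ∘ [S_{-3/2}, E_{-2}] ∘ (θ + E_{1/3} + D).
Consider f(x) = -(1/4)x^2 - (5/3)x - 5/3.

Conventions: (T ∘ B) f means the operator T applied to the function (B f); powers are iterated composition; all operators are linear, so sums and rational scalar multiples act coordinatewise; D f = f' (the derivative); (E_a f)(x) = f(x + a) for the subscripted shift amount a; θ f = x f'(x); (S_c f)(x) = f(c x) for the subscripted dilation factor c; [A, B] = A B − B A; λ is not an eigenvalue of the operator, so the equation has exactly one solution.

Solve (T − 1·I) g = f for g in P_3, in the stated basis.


the result is g(x) = (1/4)x^2 + (5/3)x + 1295/48

write g with unknown coordinates in the stated basis and equate coefficients in (T − 1·I) g = f
solving from the highest basis element down gives g = (1/4)x^2 + (5/3)x + 1295/48
check: T g = 405/16
so T g − 1·g = -(1/4)x^2 - (5/3)x - 5/3 = f ✓


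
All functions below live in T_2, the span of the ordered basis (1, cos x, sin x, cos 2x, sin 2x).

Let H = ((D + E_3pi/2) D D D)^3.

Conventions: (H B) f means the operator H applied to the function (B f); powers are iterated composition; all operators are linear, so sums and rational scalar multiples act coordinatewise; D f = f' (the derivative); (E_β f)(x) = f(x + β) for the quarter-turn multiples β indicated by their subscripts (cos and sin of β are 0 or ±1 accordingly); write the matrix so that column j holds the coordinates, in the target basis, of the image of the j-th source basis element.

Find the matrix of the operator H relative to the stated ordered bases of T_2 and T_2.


the matrix is [[0, 0, 0, 0, 0]; [0, 0, 0, 0, 0]; [0, 0, 0, 0, 0]; [0, 0, 0, 1024, 5632]; [0, 0, 0, -5632, 1024]] (rows listed top to bottom)

image of 1: 0
image of cos x: 0
image of sin x: 0
image of cos 2x: 1024cos 2x - 5632sin 2x
image of sin 2x: 5632cos 2x + 1024sin 2x
each image's coordinates form column j of the matrix


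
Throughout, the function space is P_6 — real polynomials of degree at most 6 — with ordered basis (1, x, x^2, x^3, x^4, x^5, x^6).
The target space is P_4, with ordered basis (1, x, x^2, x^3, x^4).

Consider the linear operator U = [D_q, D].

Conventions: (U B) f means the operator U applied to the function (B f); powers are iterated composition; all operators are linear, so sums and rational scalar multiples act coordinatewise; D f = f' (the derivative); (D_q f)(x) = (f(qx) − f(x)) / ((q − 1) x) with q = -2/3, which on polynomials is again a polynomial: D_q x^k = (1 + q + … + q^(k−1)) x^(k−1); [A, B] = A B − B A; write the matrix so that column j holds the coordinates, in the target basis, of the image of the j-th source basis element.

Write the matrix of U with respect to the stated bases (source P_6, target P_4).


image of 1: 0
image of x: 0
image of x^2: 5/3
image of x^3: -(5/9)x
image of x^4: (5/3)x^2
image of x^5: -(25/81)x^3
image of x^6: (325/243)x^4
each image's coordinates form column j of the matrix

the matrix is [[0, 0, 5/3, 0, 0, 0, 0]; [0, 0, 0, -5/9, 0, 0, 0]; [0, 0, 0, 0, 5/3, 0, 0]; [0, 0, 0, 0, 0, -25/81, 0]; [0, 0, 0, 0, 0, 0, 325/243]] (rows listed top to bottom)


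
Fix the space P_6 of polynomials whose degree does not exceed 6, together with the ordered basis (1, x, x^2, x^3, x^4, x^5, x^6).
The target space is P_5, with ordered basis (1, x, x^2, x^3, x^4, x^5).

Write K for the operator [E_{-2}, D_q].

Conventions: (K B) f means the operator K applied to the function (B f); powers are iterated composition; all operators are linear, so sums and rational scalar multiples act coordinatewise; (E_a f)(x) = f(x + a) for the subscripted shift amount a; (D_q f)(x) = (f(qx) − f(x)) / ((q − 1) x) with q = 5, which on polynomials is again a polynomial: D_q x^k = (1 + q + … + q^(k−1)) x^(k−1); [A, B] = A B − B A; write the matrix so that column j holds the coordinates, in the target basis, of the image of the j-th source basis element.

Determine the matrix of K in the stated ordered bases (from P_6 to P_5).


image of 1: 0
image of x: 0
image of x^2: -8
image of x^3: -88x + 112
image of x^4: -688x^2 + 1728x - 1216
image of x^5: -4688x^3 + 17504x^2 - 24512x + 12416
image of x^6: -29688x^4 + 146880x^3 - 307520x^2 + 311040x - 124800
each image's coordinates form column j of the matrix

the matrix is [[0, 0, -8, 112, -1216, 12416, -124800]; [0, 0, 0, -88, 1728, -24512, 311040]; [0, 0, 0, 0, -688, 17504, -307520]; [0, 0, 0, 0, 0, -4688, 146880]; [0, 0, 0, 0, 0, 0, -29688]; [0, 0, 0, 0, 0, 0, 0]] (rows listed top to bottom)
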